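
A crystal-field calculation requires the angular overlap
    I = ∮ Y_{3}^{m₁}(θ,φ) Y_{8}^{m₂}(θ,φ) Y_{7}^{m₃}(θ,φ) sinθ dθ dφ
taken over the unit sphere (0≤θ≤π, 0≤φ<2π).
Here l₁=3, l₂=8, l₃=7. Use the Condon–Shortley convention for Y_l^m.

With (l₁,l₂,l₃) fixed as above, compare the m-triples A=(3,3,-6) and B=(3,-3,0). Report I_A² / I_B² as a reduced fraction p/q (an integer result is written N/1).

13/231

Shared (l₁,l₂,l₃)=(3,8,7): N and (l;000)² cancel in I_A²/I_B².
A: Δ = 4!·2!·12!/19! = 1/5290740; Racah Σ t=0..0: t=0:+1/1916006400 = 1/1916006400; ⇒ 3j(3 8 7; 3 3 -6)² = 5/4522, sgn -1
B: Δ = 4!·2!·12!/19! = 1/5290740; Racah Σ t=0..0: t=0:+1/29030400 = 1/29030400; ⇒ 3j(3 8 7; 3 -3 0)² = 165/8398, sgn -1
I_A²/I_B² = (5/4522)/(165/8398) = 13/231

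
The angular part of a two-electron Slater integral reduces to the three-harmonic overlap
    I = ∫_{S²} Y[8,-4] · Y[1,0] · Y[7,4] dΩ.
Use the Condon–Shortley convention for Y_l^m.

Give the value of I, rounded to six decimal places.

0.211986

m-sum 0 ✓  L=16 even ✓  7≤7≤9 ✓
Π(2lᵢ+1) = 17×3×15 = 765
triangle coeff Δ(8,1,7) = 1/2040
Σ_t [1,1]: t=1:−1/25401600 = -1/25401600
(3j)²=8/255 [(8 1 7; 0 0 0)], sign=+1
Σ_t [1,1]: t=1:−1/239500800 = -1/239500800
(3j)²=2/85 [(8 1 7; -4 0 4)], sign=+1
⇒ 4πI² = 48/85
I = (+1)√(48/85/(4π)) = 0.21198553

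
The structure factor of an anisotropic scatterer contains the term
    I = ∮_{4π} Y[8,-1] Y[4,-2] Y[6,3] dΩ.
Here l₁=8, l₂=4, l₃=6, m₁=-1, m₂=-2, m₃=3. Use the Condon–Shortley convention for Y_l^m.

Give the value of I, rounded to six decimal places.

Checks pass: Σm=0; 18 even; l₃=6∈[4,12].
(2·8+1)(2·4+1)(2·6+1) = 1989
Δ: 6! 10! 2! / 19! → 1/23279256
sum: t=2:+1/1658880 t=3:−1/518400 t=4:+1/1658880 = -1/1382400
3j²(8 4 6; 0 0 0) = Δ·Π!·Σ² = 504/46189  (sign -1)
sum: t=0:+1/522547200 t=1:−1/9676800 t=2:+1/2903040 = 127/522547200
3j²(8 4 6; -1 -2 3) = Δ·Π!·Σ² = 16129/1108536  (sign -1)
combine: 4πI² = 1989·504/46189·16129/1108536 = 3048381/9653501
take √, sign +1: I = 0.15852117

0.158521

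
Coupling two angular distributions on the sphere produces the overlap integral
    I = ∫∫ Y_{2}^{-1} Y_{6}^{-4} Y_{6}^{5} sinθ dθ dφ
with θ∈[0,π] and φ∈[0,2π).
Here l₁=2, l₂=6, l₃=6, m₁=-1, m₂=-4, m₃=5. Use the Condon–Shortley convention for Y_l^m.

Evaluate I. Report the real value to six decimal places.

-0.197649

Rules hold: Σm=0, L=14 even, 4≤6≤8.
N = 5·13·13 = 845
Δ = 2!·2!·10!/15! = 1/90090
Racah Σ t=0..2: t=0:+1/69120 t=1:−1/14400 t=2:+1/69120 = -7/172800
⇒ 3j(2 6 6; 0 0 0)² = 14/715, sgn -1
Racah Σ t=1..2: t=1:−1/725760 t=2:+1/7257600 = -1/806400
⇒ 3j(2 6 6; -1 -4 5)² = 27/910, sgn +1
4πI² = N·(3j₀)²·(3jₘ)² = 27/55
I = -1·√(0.490909/4π) = -0.19764945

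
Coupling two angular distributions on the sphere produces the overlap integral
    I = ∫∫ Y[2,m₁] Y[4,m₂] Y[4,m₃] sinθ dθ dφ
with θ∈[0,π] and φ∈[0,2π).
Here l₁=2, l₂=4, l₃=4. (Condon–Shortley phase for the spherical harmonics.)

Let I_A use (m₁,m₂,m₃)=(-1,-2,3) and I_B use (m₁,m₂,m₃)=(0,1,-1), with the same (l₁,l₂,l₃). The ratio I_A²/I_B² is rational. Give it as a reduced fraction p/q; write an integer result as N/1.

525/289

l's match ⇒ only the (l;m) 3-j factors differ between A and B.
A: triangle coeff Δ(2,4,4) = 1/13860; Σ_t [1,2]: t=1:−1/240 t=2:+1/1440 = -1/288; (3j)²=5/132 [(2 4 4; -1 -2 3)], sign=+1
B: triangle coeff Δ(2,4,4) = 1/13860; Σ_t [0,2]: t=0:+1/480 t=1:−1/48 t=2:+1/144 = -17/1440; (3j)²=289/13860 [(2 4 4; 0 1 -1)], sign=+1
I_A²/I_B² = (5/132)/(289/13860) = 525/289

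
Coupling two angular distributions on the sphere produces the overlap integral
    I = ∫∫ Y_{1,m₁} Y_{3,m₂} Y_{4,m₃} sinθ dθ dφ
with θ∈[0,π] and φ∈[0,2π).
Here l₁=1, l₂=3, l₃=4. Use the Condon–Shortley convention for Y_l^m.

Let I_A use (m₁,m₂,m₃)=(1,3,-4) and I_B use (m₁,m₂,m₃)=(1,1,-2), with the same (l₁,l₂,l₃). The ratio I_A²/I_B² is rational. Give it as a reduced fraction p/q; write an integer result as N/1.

l's match ⇒ only the (l;m) 3-j factors differ between A and B.
A: triangle coeff Δ(1,3,4) = 1/252; Σ_t [0,0]: t=0:+1/1440 = 1/1440; (3j)²=1/9 [(1 3 4; 1 3 -4)], sign=+1
B: triangle coeff Δ(1,3,4) = 1/252; Σ_t [0,0]: t=0:+1/96 = 1/96; (3j)²=5/84 [(1 3 4; 1 1 -2)], sign=+1
I_A²/I_B² = (1/9)/(5/84) = 28/15

28/15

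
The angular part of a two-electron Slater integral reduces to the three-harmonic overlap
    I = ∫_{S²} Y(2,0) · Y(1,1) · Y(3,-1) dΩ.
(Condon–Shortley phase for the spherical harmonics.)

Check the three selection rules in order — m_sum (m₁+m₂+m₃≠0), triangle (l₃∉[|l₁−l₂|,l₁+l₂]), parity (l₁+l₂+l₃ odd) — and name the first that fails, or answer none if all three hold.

azimuthal sum: 0 + 1 − 1 = 0  ✓
1 ≤ 3 ≤ 3 (triangle on l)  ✓
L = 2 + 1 + 3 = 6 (even)  ✓

none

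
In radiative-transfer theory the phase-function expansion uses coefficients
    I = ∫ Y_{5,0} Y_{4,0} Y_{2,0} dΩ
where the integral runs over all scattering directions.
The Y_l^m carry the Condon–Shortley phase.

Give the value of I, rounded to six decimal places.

0.000000

Σlᵢ=11 odd — θ-integrand is odd under cosθ→−cosθ; I=0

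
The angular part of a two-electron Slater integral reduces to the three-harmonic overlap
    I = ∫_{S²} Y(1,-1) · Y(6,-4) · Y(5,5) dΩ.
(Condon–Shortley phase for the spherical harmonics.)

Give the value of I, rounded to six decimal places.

m-sum 0 ✓  L=12 even ✓  5≤5≤7 ✓
Π(2lᵢ+1) = 3×13×11 = 429
triangle coeff Δ(1,6,5) = 1/858
Σ_t [1,1]: t=1:−1/14400 = -1/14400
(3j)²=6/143 [(1 6 5; 0 0 0)], sign=+1
Σ_t [2,2]: t=2:+1/7257600 = 1/7257600
(3j)²=1/858 [(1 6 5; -1 -4 5)], sign=+1
⇒ 4πI² = 3/143
I = (+1)√(3/143/(4π)) = 0.04085899

0.040859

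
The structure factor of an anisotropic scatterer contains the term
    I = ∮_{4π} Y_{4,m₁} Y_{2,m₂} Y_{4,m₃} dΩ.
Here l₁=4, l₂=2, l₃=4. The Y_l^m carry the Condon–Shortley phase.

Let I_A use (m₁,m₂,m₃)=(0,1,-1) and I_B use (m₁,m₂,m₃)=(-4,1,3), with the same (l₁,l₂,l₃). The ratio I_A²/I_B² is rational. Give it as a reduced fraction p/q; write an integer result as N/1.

Shared (l₁,l₂,l₃)=(4,2,4): N and (l;000)² cancel in I_A²/I_B².
A: Δ = 2!·6!·2!/11! = 1/13860; Racah Σ t=1..2: t=1:−1/72 t=2:+1/96 = -1/288; ⇒ 3j(4 2 4; 0 1 -1)² = 1/462, sgn +1
B: Δ = 2!·6!·2!/11! = 1/13860; Racah Σ t=2..2: t=2:+1/1440 = 1/1440; ⇒ 3j(4 2 4; -4 1 3)² = 7/165, sgn -1
I_A²/I_B² = (1/462)/(7/165) = 5/98

5/98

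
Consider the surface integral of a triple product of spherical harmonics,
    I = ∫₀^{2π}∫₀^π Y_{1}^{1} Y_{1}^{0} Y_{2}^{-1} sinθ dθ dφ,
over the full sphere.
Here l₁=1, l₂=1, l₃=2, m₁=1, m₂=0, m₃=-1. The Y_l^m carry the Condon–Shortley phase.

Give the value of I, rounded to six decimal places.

Checks pass: Σm=0; 4 even; l₃=2∈[0,2].
(2·1+1)(2·1+1)(2·2+1) = 45
Δ: 0! 2! 2! / 5! → 1/30
sum: t=0:+1/1 = 1/1
3j²(1 1 2; 0 0 0) = Δ·Π!·Σ² = 2/15  (sign +1)
sum: t=0:+1/2 = 1/2
3j²(1 1 2; 1 0 -1) = Δ·Π!·Σ² = 1/10  (sign -1)
combine: 4πI² = 45·2/15·1/10 = 3/5
take √, sign -1: I = -0.21850969

-0.218510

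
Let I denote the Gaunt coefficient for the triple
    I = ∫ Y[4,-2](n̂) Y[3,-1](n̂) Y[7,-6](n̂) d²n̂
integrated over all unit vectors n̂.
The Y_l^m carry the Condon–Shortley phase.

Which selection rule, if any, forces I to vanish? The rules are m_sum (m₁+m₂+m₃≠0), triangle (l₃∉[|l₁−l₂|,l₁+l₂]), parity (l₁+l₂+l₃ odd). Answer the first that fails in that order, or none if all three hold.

Σmᵢ = -9  ✗
l₃∈[|l₁−l₂|,l₁+l₂]=[1,7], have l₃=7
Σlᵢ = 14 ⇒ even

m_sum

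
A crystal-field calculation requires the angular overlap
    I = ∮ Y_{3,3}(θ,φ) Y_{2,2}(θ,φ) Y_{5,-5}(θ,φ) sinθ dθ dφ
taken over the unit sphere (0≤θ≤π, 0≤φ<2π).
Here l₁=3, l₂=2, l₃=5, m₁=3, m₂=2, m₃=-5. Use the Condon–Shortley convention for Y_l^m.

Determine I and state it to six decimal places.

-0.347235

Checks pass: Σm=0; 10 even; l₃=5∈[1,5].
(2·3+1)(2·2+1)(2·5+1) = 385
Δ: 0! 6! 4! / 11! → 1/2310
sum: t=0:+1/144 = 1/144
3j²(3 2 5; 0 0 0) = Δ·Π!·Σ² = 10/231  (sign -1)
sum: t=0:+1/17280 = 1/17280
3j²(3 2 5; 3 2 -5) = Δ·Π!·Σ² = 1/11  (sign +1)
combine: 4πI² = 385·10/231·1/11 = 50/33
take √, sign -1: I = -0.34723469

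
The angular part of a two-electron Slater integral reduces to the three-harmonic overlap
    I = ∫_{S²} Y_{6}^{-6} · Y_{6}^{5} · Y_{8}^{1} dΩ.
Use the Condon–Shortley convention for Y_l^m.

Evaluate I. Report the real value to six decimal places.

-0.044102

Rules hold: Σm=0, L=20 even, 0≤8≤12.
N = 13·13·17 = 2873
Δ = 4!·8!·8!/21! = 1/1309458150
Racah Σ t=0..4: t=0:+1/49766400 t=1:−1/3110400 t=2:+1/1327104 t=3:−1/3110400 t=4:+1/49766400 = 1/6635520
⇒ 3j(6 6 8; 0 0 0)² = 350/46189, sgn +1
Racah Σ t=4..4: t=4:+1/4877107200 = 1/4877107200
⇒ 3j(6 6 8; -6 5 1)² = 33/29393, sgn -1
4πI² = N·(3j₀)²·(3jₘ)² = 150/6137
I = -1·√(0.0244419/4π) = -0.04410244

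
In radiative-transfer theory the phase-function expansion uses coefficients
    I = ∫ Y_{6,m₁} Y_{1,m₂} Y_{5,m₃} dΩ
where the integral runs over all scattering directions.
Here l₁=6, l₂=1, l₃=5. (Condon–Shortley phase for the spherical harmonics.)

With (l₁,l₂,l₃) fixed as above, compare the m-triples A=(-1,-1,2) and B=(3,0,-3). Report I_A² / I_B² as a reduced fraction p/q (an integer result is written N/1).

Shared (l₁,l₂,l₃)=(6,1,5): N and (l;000)² cancel in I_A²/I_B².
A: Δ = 2!·10!·0!/13! = 1/858; Racah Σ t=0..0: t=0:+1/60480 = 1/60480; ⇒ 3j(6 1 5; -1 -1 2)² = 5/429, sgn -1
B: Δ = 2!·10!·0!/13! = 1/858; Racah Σ t=1..1: t=1:−1/80640 = -1/80640; ⇒ 3j(6 1 5; 3 0 -3)² = 9/286, sgn -1
I_A²/I_B² = (5/429)/(9/286) = 10/27

10/27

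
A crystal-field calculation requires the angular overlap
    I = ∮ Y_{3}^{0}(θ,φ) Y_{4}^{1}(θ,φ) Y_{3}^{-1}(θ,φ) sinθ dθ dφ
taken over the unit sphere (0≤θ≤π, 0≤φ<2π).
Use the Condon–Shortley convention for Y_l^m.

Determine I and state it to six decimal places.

Rules hold: Σm=0, L=10 even, 1≤3≤7.
N = 7·9·7 = 441
Δ = 4!·2!·4!/11! = 1/34650
Racah Σ t=1..3: t=1:−1/72 t=2:+1/16 t=3:−1/72 = 5/144
⇒ 3j(3 4 3; 0 0 0)² = 2/77, sgn -1
Racah Σ t=1..3: t=1:−1/288 t=2:+1/24 t=3:−1/48 = 5/288
⇒ 3j(3 4 3; 0 1 -1)² = 5/462, sgn +1
4πI² = N·(3j₀)²·(3jₘ)² = 15/121
I = -1·√(0.123967/4π) = -0.09932258

-0.099323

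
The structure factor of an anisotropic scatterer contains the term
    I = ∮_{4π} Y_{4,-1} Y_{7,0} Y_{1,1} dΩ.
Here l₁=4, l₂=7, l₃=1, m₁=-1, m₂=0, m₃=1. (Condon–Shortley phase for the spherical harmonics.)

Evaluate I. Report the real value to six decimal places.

triangle: need 3≤l₃≤11, have 1; I=0

0.000000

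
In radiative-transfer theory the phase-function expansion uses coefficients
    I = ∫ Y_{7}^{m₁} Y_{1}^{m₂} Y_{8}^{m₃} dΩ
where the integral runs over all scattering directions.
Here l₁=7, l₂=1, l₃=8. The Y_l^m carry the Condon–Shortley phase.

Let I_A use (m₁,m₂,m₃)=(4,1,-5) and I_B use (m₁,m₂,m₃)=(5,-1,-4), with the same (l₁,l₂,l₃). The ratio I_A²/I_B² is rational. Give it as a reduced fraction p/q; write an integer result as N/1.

l's match ⇒ only the (l;m) 3-j factors differ between A and B.
A: triangle coeff Δ(7,1,8) = 1/2040; Σ_t [0,0]: t=0:+1/479001600 = 1/479001600; (3j)²=13/340 [(7 1 8; 4 1 -5)], sign=-1
B: triangle coeff Δ(7,1,8) = 1/2040; Σ_t [0,0]: t=0:+1/1916006400 = 1/1916006400; (3j)²=1/340 [(7 1 8; 5 -1 -4)], sign=+1
I_A²/I_B² = (13/340)/(1/340) = 13/1

13/1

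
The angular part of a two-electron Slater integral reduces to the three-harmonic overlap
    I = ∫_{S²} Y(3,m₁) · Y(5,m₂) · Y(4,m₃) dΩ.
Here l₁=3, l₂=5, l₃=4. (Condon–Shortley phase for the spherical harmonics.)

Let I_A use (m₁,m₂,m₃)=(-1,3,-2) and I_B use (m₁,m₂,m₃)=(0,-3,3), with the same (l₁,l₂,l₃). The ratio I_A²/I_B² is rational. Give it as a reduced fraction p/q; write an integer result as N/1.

27/14

Same 3,5,4: normalisation and zero-m 3j drop out of the ratio.
A: Δ: 4! 2! 6! / 13! → 1/180180; sum: t=2:+1/5760 t=3:−1/720 t=4:+1/2304 = -1/1280; 3j²(3 5 4; -1 3 -2) = Δ·Π!·Σ² = 27/1430  (sign -1)
B: Δ: 4! 2! 6! / 13! → 1/180180; sum: t=1:−1/1440 t=2:+1/2880 = -1/2880; 3j²(3 5 4; 0 -3 3) = Δ·Π!·Σ² = 7/715  (sign +1)
I_A²/I_B² = (27/1430)/(7/715) = 27/14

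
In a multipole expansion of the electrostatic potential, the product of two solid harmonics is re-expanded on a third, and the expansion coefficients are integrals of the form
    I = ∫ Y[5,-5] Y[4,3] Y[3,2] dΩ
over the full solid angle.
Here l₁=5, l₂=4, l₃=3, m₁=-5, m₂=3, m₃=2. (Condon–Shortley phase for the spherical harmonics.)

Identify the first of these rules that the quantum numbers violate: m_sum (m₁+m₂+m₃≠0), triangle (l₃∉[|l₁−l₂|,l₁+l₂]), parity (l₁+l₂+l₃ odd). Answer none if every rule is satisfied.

Σmᵢ = 0  ✓
l₃∈[|l₁−l₂|,l₁+l₂]=[1,9], have l₃=3  ✓
Σlᵢ = 12 ⇒ even  ✓

none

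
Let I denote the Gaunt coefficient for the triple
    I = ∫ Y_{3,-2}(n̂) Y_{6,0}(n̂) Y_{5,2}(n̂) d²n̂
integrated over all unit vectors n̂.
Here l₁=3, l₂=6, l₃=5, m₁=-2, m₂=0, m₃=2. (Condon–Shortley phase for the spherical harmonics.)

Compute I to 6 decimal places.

Rules hold: Σm=0, L=14 even, 3≤5≤9.
N = 7·13·11 = 1001
Δ = 4!·2!·8!/15! = 1/675675
Racah Σ t=1..3: t=1:−1/8640 t=2:+1/2304 t=3:−1/8640 = 7/34560
⇒ 3j(3 6 5; 0 0 0)² = 7/429, sgn -1
Racah Σ t=3..4: t=3:−1/8640 t=4:+1/34560 = -1/11520
⇒ 3j(3 6 5; -2 0 2)² = 3/143, sgn +1
4πI² = N·(3j₀)²·(3jₘ)² = 49/143
I = -1·√(0.342657/4π) = -0.16512966

-0.165130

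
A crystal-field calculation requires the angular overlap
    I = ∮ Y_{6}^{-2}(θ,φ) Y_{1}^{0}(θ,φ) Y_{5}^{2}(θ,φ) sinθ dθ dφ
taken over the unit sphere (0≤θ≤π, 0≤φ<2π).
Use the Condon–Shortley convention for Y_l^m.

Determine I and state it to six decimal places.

Rules hold: Σm=0, L=12 even, 5≤5≤7.
N = 13·3·11 = 429
Δ = 2!·10!·0!/13! = 1/858
Racah Σ t=1..1: t=1:−1/14400 = -1/14400
⇒ 3j(6 1 5; 0 0 0)² = 6/143, sgn +1
Racah Σ t=1..1: t=1:−1/30240 = -1/30240
⇒ 3j(6 1 5; -2 0 2)² = 16/429, sgn +1
4πI² = N·(3j₀)²·(3jₘ)² = 96/143
I = +1·√(0.671329/4π) = 0.23113338

0.231133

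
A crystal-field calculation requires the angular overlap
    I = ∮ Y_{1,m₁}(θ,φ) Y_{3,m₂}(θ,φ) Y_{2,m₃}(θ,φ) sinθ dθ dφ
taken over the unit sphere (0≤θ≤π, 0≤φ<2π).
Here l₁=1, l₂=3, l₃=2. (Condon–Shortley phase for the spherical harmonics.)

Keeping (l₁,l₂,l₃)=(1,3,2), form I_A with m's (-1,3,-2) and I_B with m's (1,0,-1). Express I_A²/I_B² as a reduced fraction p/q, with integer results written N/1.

Same 1,3,2: normalisation and zero-m 3j drop out of the ratio.
A: Δ: 2! 0! 4! / 7! → 1/105; sum: t=2:+1/48 = 1/48; 3j²(1 3 2; -1 3 -2) = Δ·Π!·Σ² = 1/7  (sign +1)
B: Δ: 2! 0! 4! / 7! → 1/105; sum: t=0:+1/12 = 1/12; 3j²(1 3 2; 1 0 -1) = Δ·Π!·Σ² = 1/35  (sign -1)
I_A²/I_B² = (1/7)/(1/35) = 5/1

5/1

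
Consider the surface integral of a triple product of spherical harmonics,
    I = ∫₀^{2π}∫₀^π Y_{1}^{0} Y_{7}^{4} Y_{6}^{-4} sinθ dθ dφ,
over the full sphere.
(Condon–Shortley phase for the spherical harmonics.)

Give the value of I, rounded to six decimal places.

0.201000

Checks pass: Σm=0; 14 even; l₃=6∈[6,8].
(2·1+1)(2·7+1)(2·6+1) = 585
Δ: 2! 0! 12! / 15! → 1/1365
sum: t=1:−1/518400 = -1/518400
3j²(1 7 6; 0 0 0) = Δ·Π!·Σ² = 7/195  (sign -1)
sum: t=1:−1/7257600 = -1/7257600
3j²(1 7 6; 0 4 -4) = Δ·Π!·Σ² = 11/455  (sign -1)
combine: 4πI² = 585·7/195·11/455 = 33/65
take √, sign +1: I = 0.20099968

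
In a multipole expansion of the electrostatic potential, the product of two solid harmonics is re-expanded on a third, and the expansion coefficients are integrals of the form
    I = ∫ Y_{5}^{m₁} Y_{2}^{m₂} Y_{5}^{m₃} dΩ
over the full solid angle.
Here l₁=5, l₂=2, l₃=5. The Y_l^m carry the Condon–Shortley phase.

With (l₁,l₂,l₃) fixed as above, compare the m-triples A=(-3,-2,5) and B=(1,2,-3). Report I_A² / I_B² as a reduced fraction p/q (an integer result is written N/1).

15/56

l's match ⇒ only the (l;m) 3-j factors differ between A and B.
A: triangle coeff Δ(5,2,5) = 1/38610; Σ_t [0,0]: t=0:+1/161280 = 1/161280; (3j)²=1/143 [(5 2 5; -3 -2 5)], sign=+1
B: triangle coeff Δ(5,2,5) = 1/38610; Σ_t [2,2]: t=2:+1/5760 = 1/5760; (3j)²=56/2145 [(5 2 5; 1 2 -3)], sign=+1
I_A²/I_B² = (1/143)/(56/2145) = 15/56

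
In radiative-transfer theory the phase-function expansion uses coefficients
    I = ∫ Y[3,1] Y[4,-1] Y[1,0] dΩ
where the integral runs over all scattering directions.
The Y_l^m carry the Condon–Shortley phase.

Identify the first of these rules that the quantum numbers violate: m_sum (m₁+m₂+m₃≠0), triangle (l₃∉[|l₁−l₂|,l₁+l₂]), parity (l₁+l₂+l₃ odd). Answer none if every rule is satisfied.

m₁+m₂+m₃ = 1 − 1 + 0 = 0  ✓
triangle: |3−4|=1 ≤ l₃=1 ≤ 3+4=7  ✓
parity: l₁+l₂+l₃ = 8 is even  ✓

none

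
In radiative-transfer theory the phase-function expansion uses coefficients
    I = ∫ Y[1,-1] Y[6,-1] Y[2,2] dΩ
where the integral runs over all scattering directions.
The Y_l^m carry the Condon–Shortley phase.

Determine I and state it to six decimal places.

0.000000

triangle: need 5≤l₃≤7, have 2; I=0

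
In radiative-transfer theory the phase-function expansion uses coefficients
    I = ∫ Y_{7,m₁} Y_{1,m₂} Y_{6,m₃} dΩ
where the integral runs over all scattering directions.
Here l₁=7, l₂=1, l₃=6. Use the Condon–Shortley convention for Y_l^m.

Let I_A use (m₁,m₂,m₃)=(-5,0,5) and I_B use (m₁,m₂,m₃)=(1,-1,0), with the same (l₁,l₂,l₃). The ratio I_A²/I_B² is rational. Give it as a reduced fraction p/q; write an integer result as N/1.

l's match ⇒ only the (l;m) 3-j factors differ between A and B.
A: triangle coeff Δ(7,1,6) = 1/1365; Σ_t [1,1]: t=1:−1/39916800 = -1/39916800; (3j)²=8/455 [(7 1 6; -5 0 5)], sign=+1
B: triangle coeff Δ(7,1,6) = 1/1365; Σ_t [0,0]: t=0:+1/1036800 = 1/1036800; (3j)²=4/195 [(7 1 6; 1 -1 0)], sign=+1
I_A²/I_B² = (8/455)/(4/195) = 6/7

6/7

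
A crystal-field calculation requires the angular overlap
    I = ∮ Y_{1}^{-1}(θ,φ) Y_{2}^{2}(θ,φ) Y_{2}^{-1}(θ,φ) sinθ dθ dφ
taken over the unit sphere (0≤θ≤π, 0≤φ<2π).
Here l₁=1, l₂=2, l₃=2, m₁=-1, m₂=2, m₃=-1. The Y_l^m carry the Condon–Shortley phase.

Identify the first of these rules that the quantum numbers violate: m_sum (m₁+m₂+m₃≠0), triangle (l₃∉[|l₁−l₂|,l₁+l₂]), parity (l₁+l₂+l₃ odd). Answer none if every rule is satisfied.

Σmᵢ = 0  ✓
l₃∈[|l₁−l₂|,l₁+l₂]=[1,3], have l₃=2  ✓
Σlᵢ = 5 ⇒ odd  ✗

parity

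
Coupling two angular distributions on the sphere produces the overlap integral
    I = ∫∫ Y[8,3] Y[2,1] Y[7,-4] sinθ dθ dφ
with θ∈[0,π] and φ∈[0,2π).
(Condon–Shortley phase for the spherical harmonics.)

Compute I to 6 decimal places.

Σlᵢ=17 odd — θ-integrand is odd under cosθ→−cosθ; I=0

0.000000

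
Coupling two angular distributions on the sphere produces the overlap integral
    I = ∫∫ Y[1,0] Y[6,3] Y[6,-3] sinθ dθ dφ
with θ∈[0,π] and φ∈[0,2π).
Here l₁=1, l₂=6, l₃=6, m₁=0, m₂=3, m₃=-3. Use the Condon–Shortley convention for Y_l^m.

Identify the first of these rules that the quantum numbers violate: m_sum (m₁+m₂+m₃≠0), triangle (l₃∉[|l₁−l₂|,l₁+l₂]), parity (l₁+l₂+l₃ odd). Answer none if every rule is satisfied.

parity

azimuthal sum: 0 + 3 − 3 = 0  ✓
5 ≤ 6 ≤ 7 (triangle on l)  ✓
L = 1 + 6 + 6 = 13 (odd)  ✗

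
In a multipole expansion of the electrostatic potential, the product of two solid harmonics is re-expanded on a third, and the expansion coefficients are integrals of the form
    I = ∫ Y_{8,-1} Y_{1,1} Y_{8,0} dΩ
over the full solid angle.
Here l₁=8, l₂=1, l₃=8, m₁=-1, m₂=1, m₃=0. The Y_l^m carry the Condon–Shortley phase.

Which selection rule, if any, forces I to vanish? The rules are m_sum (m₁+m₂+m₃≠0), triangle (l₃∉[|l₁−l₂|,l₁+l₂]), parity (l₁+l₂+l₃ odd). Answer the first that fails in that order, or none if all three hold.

Σmᵢ = 0  ✓
l₃∈[|l₁−l₂|,l₁+l₂]=[7,9], have l₃=8  ✓
Σlᵢ = 17 ⇒ odd  ✗

parity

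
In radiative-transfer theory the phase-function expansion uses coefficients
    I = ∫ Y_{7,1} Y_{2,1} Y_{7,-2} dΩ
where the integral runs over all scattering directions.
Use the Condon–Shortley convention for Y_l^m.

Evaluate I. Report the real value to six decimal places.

0.077064

m-sum 0 ✓  L=16 even ✓  5≤7≤9 ✓
Π(2lᵢ+1) = 15×5×15 = 1125
triangle coeff Δ(7,2,7) = 1/185640
Σ_t [0,2]: t=0:+1/2419200 t=1:−1/518400 t=2:+1/2419200 = -1/907200
(3j)²=56/3315 [(7 2 7; 0 0 0)], sign=+1
Σ_t [1,2]: t=1:−1/1209600 t=2:+1/1935360 = -1/3225600
(3j)²=243/61880 [(7 2 7; 1 1 -2)], sign=+1
⇒ 4πI² = 3645/48841
I = (+1)√(3645/48841/(4π)) = 0.07706400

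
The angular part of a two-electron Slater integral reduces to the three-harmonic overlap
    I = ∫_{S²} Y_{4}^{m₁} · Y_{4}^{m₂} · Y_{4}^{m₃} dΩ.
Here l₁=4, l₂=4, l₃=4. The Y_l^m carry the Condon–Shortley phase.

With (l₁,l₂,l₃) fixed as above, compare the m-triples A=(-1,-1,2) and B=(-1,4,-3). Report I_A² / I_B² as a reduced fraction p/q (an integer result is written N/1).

36/49

l's match ⇒ only the (l;m) 3-j factors differ between A and B.
A: triangle coeff Δ(4,4,4) = 1/450450; Σ_t [1,3]: t=1:−1/576 t=2:+1/144 t=3:−1/576 = 1/288; (3j)²=20/1001 [(4 4 4; -1 -1 2)], sign=+1
B: triangle coeff Δ(4,4,4) = 1/450450; Σ_t [4,4]: t=4:+1/3456 = 1/3456; (3j)²=35/1287 [(4 4 4; -1 4 -3)], sign=-1
I_A²/I_B² = (20/1001)/(35/1287) = 36/49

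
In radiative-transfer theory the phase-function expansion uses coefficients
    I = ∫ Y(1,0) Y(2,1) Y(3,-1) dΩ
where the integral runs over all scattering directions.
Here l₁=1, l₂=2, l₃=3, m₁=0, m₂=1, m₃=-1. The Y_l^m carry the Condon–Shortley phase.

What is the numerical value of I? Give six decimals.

-0.233597

Rules hold: Σm=0, L=6 even, 1≤3≤3.
N = 3·5·7 = 105
Δ = 0!·2!·4!/7! = 1/105
Racah Σ t=0..0: t=0:+1/4 = 1/4
⇒ 3j(1 2 3; 0 0 0)² = 3/35, sgn -1
Racah Σ t=0..0: t=0:+1/6 = 1/6
⇒ 3j(1 2 3; 0 1 -1)² = 8/105, sgn +1
4πI² = N·(3j₀)²·(3jₘ)² = 24/35
I = -1·√(0.685714/4π) = -0.23359668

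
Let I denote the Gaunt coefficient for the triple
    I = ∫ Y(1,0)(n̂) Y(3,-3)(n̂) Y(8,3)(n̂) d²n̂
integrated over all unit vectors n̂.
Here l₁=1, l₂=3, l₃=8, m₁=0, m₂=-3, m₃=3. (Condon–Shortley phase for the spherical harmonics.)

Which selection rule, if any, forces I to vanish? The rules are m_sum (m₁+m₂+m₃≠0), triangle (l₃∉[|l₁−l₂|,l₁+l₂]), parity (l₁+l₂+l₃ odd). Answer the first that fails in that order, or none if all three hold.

m₁+m₂+m₃ = 0 − 3 + 3 = 0  ✓
triangle: |1−3|=2 ≤ l₃=8 ≤ 1+3=4  ✗
parity: l₁+l₂+l₃ = 12 is even

triangle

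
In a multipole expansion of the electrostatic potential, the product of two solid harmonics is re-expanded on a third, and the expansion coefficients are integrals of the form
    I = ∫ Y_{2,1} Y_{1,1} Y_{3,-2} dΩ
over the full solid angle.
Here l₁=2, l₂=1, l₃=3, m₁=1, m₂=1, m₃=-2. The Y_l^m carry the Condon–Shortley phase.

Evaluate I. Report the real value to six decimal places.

m-sum 0 ✓  L=6 even ✓  1≤3≤3 ✓
Π(2lᵢ+1) = 5×3×7 = 105
triangle coeff Δ(2,1,3) = 1/105
Σ_t [0,0]: t=0:+1/4 = 1/4
(3j)²=3/35 [(2 1 3; 0 0 0)], sign=-1
Σ_t [0,0]: t=0:+1/12 = 1/12
(3j)²=2/21 [(2 1 3; 1 1 -2)], sign=-1
⇒ 4πI² = 6/7
I = (+1)√(6/7/(4π)) = 0.26116903

0.261169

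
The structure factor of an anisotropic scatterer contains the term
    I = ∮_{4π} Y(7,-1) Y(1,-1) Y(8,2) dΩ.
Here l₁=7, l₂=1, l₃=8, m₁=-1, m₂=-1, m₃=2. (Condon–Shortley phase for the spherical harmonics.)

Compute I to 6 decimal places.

Rules hold: Σm=0, L=16 even, 6≤8≤8.
N = 15·3·17 = 765
Δ = 0!·14!·2!/17! = 1/2040
Racah Σ t=0..0: t=0:+1/25401600 = 1/25401600
⇒ 3j(7 1 8; 0 0 0)² = 8/255, sgn +1
Racah Σ t=0..0: t=0:+1/58060800 = 1/58060800
⇒ 3j(7 1 8; -1 -1 2)² = 3/136, sgn +1
4πI² = N·(3j₀)²·(3jₘ)² = 9/17
I = +1·√(0.529412/4π) = 0.20525411

0.205254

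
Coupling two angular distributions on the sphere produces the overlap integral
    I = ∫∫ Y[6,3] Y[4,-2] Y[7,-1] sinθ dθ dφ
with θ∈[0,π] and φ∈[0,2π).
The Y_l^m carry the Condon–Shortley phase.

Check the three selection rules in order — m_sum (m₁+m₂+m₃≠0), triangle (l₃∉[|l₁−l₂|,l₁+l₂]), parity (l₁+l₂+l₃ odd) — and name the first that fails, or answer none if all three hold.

parity

azimuthal sum: 3 − 2 − 1 = 0  ✓
2 ≤ 7 ≤ 10 (triangle on l)  ✓
L = 6 + 4 + 7 = 17 (odd)  ✗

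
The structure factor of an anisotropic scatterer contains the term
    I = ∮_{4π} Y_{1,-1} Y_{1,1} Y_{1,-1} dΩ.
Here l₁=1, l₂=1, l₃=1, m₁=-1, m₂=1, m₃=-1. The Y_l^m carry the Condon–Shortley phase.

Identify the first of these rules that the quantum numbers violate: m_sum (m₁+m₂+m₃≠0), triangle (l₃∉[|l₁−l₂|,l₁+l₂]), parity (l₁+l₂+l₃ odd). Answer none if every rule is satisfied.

Σmᵢ = -1  ✗
l₃∈[|l₁−l₂|,l₁+l₂]=[0,2], have l₃=1
Σlᵢ = 3 ⇒ odd

m_sum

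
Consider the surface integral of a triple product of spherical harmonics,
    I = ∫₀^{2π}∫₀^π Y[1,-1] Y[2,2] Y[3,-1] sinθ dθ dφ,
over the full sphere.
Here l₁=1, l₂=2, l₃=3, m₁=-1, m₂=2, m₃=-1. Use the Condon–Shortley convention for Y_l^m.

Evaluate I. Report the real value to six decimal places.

m-sum 0 ✓  L=6 even ✓  1≤3≤3 ✓
Π(2lᵢ+1) = 3×5×7 = 105
triangle coeff Δ(1,2,3) = 1/105
Σ_t [0,0]: t=0:+1/4 = 1/4
(3j)²=3/35 [(1 2 3; 0 0 0)], sign=-1
Σ_t [0,0]: t=0:+1/48 = 1/48
(3j)²=1/105 [(1 2 3; -1 2 -1)], sign=+1
⇒ 4πI² = 3/35
I = (-1)√(3/35/(4π)) = -0.08258890

-0.082589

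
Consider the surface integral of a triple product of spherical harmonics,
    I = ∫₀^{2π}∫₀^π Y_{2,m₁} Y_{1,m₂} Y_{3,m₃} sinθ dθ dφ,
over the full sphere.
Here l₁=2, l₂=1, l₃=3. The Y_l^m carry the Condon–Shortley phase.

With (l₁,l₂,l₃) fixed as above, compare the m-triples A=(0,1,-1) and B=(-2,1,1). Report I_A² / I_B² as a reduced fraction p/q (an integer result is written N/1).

Shared (l₁,l₂,l₃)=(2,1,3): N and (l;000)² cancel in I_A²/I_B².
A: Δ = 0!·4!·2!/7! = 1/105; Racah Σ t=0..0: t=0:+1/8 = 1/8; ⇒ 3j(2 1 3; 0 1 -1)² = 2/35, sgn +1
B: Δ = 0!·4!·2!/7! = 1/105; Racah Σ t=0..0: t=0:+1/48 = 1/48; ⇒ 3j(2 1 3; -2 1 1)² = 1/105, sgn +1
I_A²/I_B² = (2/35)/(1/105) = 6/1

6/1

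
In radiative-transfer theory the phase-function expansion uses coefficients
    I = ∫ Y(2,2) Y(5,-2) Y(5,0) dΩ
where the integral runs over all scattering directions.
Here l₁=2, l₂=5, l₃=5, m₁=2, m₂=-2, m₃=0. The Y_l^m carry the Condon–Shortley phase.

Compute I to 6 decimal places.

m-sum 0 ✓  L=12 even ✓  3≤5≤7 ✓
Π(2lᵢ+1) = 5×11×11 = 605
triangle coeff Δ(2,5,5) = 1/38610
Σ_t [0,2]: t=0:+1/2880 t=1:−1/576 t=2:+1/2880 = -1/960
(3j)²=10/429 [(2 5 5; 0 0 0)], sign=+1
Σ_t [0,0]: t=0:+1/2880 = 1/2880
(3j)²=14/429 [(2 5 5; 2 -2 0)], sign=-1
⇒ 4πI² = 700/1521
I = (-1)√(700/1521/(4π)) = -0.19137248

-0.191372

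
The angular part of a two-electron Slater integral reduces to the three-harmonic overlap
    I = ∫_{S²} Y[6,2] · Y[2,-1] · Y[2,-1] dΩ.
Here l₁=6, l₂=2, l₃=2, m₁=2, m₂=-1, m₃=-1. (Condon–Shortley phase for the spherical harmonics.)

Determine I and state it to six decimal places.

0.000000

|6−2|≤2≤6+2 violated ⇒ I = 0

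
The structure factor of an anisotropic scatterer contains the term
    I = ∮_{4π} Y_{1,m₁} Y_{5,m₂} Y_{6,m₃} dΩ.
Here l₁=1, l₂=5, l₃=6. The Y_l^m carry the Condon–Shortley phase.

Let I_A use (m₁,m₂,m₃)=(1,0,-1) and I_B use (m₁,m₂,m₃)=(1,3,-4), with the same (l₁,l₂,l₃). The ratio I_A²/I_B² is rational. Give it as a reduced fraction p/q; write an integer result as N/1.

Shared (l₁,l₂,l₃)=(1,5,6): N and (l;000)² cancel in I_A²/I_B².
A: Δ = 0!·2!·10!/13! = 1/858; Racah Σ t=0..0: t=0:+1/28800 = 1/28800; ⇒ 3j(1 5 6; 1 0 -1)² = 7/286, sgn -1
B: Δ = 0!·2!·10!/13! = 1/858; Racah Σ t=0..0: t=0:+1/161280 = 1/161280; ⇒ 3j(1 5 6; 1 3 -4)² = 15/286, sgn +1
I_A²/I_B² = (7/286)/(15/286) = 7/15

7/15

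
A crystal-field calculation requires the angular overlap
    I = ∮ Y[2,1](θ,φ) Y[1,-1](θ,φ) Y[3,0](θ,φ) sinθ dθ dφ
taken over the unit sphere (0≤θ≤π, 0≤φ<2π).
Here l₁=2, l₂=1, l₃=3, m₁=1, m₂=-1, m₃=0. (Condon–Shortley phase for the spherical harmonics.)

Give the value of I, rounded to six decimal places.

0.143048

Rules hold: Σm=0, L=6 even, 1≤3≤3.
N = 5·3·7 = 105
Δ = 0!·4!·2!/7! = 1/105
Racah Σ t=0..0: t=0:+1/4 = 1/4
⇒ 3j(2 1 3; 0 0 0)² = 3/35, sgn -1
Racah Σ t=0..0: t=0:+1/12 = 1/12
⇒ 3j(2 1 3; 1 -1 0)² = 1/35, sgn -1
4πI² = N·(3j₀)²·(3jₘ)² = 9/35
I = +1·√(0.257143/4π) = 0.14304817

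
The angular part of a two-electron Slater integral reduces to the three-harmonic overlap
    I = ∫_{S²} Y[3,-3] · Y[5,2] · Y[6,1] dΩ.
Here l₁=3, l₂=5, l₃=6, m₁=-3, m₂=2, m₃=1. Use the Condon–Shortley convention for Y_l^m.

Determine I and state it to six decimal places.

0.145631

Rules hold: Σm=0, L=14 even, 2≤6≤8.
N = 7·11·13 = 1001
Δ = 2!·4!·8!/15! = 1/675675
Racah Σ t=0..2: t=0:+1/8640 t=1:−1/2304 t=2:+1/8640 = -7/34560
⇒ 3j(3 5 6; 0 0 0)² = 7/429, sgn -1
Racah Σ t=2..2: t=2:+1/34560 = 1/34560
⇒ 3j(3 5 6; -3 2 1)² = 7/429, sgn -1
4πI² = N·(3j₀)²·(3jₘ)² = 343/1287
I = +1·√(0.266511/4π) = 0.14563067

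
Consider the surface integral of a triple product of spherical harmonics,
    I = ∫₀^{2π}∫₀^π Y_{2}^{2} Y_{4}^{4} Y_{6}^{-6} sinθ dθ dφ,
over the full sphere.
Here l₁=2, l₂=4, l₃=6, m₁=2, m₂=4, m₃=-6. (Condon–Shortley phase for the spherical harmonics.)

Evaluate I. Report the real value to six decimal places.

Rules hold: Σm=0, L=12 even, 2≤6≤6.
N = 5·9·13 = 585
Δ = 0!·4!·8!/13! = 1/6435
Racah Σ t=0..0: t=0:+1/2304 = 1/2304
⇒ 3j(2 4 6; 0 0 0)² = 5/143, sgn +1
Racah Σ t=0..0: t=0:+1/967680 = 1/967680
⇒ 3j(2 4 6; 2 4 -6)² = 1/13, sgn +1
4πI² = N·(3j₀)²·(3jₘ)² = 225/143
I = +1·√(1.57343/4π) = 0.35384927

0.353849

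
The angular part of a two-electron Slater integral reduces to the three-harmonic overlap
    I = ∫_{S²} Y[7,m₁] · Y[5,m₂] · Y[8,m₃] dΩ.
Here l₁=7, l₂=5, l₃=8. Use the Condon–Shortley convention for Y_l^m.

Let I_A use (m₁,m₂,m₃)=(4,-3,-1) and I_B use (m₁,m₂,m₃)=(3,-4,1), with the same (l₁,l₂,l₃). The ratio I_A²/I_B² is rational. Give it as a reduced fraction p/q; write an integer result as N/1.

Same 7,5,8: normalisation and zero-m 3j drop out of the ratio.
A: Δ: 4! 10! 6! / 21! → 1/814773960; sum: t=0:+1/34836480 t=1:−1/58060800 t=2:+1/1045094400 = 13/1045094400; 3j²(7 5 8; 4 -3 -1) = Δ·Π!·Σ² = 13/1938  (sign -1)
B: Δ: 4! 10! 6! / 21! → 1/814773960; sum: t=0:+1/49766400 t=1:−1/130636800 = 13/1045094400; 3j²(7 5 8; 3 -4 1) = Δ·Π!·Σ² = 39/3553  (sign -1)
I_A²/I_B² = (13/1938)/(39/3553) = 11/18

11/18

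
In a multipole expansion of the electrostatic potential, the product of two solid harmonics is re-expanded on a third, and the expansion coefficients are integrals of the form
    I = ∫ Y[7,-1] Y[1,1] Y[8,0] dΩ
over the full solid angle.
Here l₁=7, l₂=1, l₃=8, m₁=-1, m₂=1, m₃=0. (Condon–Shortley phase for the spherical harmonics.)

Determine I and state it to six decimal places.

0.161907

Checks pass: Σm=0; 16 even; l₃=8∈[6,8].
(2·7+1)(2·1+1)(2·8+1) = 765
Δ: 0! 14! 2! / 17! → 1/2040
sum: t=0:+1/25401600 = 1/25401600
3j²(7 1 8; 0 0 0) = Δ·Π!·Σ² = 8/255  (sign +1)
sum: t=0:+1/58060800 = 1/58060800
3j²(7 1 8; -1 1 0) = Δ·Π!·Σ² = 7/510  (sign +1)
combine: 4πI² = 765·8/255·7/510 = 28/85
take √, sign +1: I = 0.16190663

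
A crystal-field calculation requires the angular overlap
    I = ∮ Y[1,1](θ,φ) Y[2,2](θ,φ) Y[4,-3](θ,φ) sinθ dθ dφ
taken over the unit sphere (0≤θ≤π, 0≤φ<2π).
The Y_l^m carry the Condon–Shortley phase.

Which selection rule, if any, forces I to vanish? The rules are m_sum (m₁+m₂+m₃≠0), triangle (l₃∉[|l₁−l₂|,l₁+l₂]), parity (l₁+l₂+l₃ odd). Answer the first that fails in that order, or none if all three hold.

azimuthal sum: 1 + 2 − 3 = 0  ✓
1 ≤ 4 ≤ 3 (triangle on l)  ✗
L = 1 + 2 + 4 = 7 (odd)

triangle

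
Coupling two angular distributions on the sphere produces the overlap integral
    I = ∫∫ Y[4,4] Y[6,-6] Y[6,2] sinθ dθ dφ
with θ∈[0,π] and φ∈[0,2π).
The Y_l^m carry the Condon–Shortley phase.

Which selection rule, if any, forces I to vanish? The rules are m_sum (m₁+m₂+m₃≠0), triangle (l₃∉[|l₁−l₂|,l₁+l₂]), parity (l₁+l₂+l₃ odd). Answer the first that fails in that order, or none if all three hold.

Σmᵢ = 0  ✓
l₃∈[|l₁−l₂|,l₁+l₂]=[2,10], have l₃=6  ✓
Σlᵢ = 16 ⇒ even  ✓

none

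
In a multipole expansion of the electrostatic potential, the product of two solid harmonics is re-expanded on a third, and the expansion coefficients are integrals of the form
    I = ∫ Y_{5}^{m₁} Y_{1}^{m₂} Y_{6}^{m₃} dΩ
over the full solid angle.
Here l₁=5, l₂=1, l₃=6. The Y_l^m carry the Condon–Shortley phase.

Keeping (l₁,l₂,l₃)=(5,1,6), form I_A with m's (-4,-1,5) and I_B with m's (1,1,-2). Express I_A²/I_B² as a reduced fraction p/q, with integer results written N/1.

l's match ⇒ only the (l;m) 3-j factors differ between A and B.
A: triangle coeff Δ(5,1,6) = 1/858; Σ_t [0,0]: t=0:+1/725760 = 1/725760; (3j)²=5/78 [(5 1 6; -4 -1 5)], sign=-1
B: triangle coeff Δ(5,1,6) = 1/858; Σ_t [0,0]: t=0:+1/34560 = 1/34560; (3j)²=14/429 [(5 1 6; 1 1 -2)], sign=+1
I_A²/I_B² = (5/78)/(14/429) = 55/28

55/28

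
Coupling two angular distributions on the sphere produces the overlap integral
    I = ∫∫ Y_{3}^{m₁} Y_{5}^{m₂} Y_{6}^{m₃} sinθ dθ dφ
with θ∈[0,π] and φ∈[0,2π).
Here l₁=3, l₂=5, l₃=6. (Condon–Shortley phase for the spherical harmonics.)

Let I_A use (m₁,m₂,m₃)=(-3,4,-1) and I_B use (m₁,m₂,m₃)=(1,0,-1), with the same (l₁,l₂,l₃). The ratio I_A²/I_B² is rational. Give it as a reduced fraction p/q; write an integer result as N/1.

Shared (l₁,l₂,l₃)=(3,5,6): N and (l;000)² cancel in I_A²/I_B².
A: Δ = 2!·4!·8!/15! = 1/675675; Racah Σ t=2..2: t=2:+1/241920 = 1/241920; ⇒ 3j(3 5 6; -3 4 -1)² = 4/1001, sgn -1
B: Δ = 2!·4!·8!/15! = 1/675675; Racah Σ t=0..2: t=0:+1/5760 t=1:−1/3456 t=2:+1/34560 = -1/11520; ⇒ 3j(3 5 6; 1 0 -1)² = 2/429, sgn +1
I_A²/I_B² = (4/1001)/(2/429) = 6/7

6/7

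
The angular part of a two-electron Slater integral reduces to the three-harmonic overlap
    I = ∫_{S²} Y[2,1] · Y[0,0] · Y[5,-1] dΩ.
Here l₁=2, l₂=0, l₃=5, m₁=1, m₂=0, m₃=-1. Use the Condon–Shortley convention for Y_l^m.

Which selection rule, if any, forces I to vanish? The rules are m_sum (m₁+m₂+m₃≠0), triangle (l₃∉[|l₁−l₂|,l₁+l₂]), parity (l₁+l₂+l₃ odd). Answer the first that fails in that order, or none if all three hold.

azimuthal sum: 1 + 0 − 1 = 0  ✓
2 ≤ 5 ≤ 2 (triangle on l)  ✗
L = 2 + 0 + 5 = 7 (odd)

triangle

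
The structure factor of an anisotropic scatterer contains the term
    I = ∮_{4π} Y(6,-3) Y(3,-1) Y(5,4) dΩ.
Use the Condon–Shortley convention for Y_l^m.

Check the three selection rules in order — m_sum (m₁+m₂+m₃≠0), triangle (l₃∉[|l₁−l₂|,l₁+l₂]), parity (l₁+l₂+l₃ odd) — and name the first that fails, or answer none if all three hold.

Σmᵢ = 0  ✓
l₃∈[|l₁−l₂|,l₁+l₂]=[3,9], have l₃=5  ✓
Σlᵢ = 14 ⇒ even  ✓

none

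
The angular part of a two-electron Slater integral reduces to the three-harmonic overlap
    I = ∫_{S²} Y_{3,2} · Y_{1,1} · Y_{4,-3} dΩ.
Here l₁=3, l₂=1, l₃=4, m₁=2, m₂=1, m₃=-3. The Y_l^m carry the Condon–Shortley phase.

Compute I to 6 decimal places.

-0.282095

Rules hold: Σm=0, L=8 even, 2≤4≤4.
N = 7·3·9 = 189
Δ = 0!·6!·2!/9! = 1/252
Racah Σ t=0..0: t=0:+1/36 = 1/36
⇒ 3j(3 1 4; 0 0 0)² = 4/63, sgn +1
Racah Σ t=0..0: t=0:+1/240 = 1/240
⇒ 3j(3 1 4; 2 1 -3)² = 1/12, sgn -1
4πI² = N·(3j₀)²·(3jₘ)² = 1/1
I = -1·√(1/4π) = -0.28209479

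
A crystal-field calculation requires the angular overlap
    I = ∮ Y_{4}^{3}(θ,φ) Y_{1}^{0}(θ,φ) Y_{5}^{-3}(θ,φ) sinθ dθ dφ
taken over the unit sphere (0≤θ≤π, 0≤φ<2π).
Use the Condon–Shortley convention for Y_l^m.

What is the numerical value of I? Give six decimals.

m-sum 0 ✓  L=10 even ✓  3≤5≤5 ✓
Π(2lᵢ+1) = 9×3×11 = 297
triangle coeff Δ(4,1,5) = 1/495
Σ_t [0,0]: t=0:+1/576 = 1/576
(3j)²=5/99 [(4 1 5; 0 0 0)], sign=-1
Σ_t [0,0]: t=0:+1/5040 = 1/5040
(3j)²=16/495 [(4 1 5; 3 0 -3)], sign=+1
⇒ 4πI² = 16/33
I = (-1)√(16/33/(4π)) = -0.19642560

-0.196426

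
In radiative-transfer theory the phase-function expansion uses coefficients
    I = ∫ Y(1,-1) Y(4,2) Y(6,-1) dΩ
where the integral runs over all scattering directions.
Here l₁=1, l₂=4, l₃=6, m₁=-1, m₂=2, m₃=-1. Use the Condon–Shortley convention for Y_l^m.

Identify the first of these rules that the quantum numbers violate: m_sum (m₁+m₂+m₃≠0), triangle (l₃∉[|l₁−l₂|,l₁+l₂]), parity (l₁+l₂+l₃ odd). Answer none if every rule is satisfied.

azimuthal sum: -1 + 2 − 1 = 0  ✓
3 ≤ 6 ≤ 5 (triangle on l)  ✗
L = 1 + 4 + 6 = 11 (odd)

triangle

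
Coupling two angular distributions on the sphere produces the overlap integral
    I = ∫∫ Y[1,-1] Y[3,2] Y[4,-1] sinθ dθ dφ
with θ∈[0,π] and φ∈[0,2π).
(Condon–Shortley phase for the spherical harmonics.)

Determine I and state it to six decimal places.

-0.106622

Checks pass: Σm=0; 8 even; l₃=4∈[2,4].
(2·1+1)(2·3+1)(2·4+1) = 189
Δ: 0! 2! 6! / 9! → 1/252
sum: t=0:+1/36 = 1/36
3j²(1 3 4; 0 0 0) = Δ·Π!·Σ² = 4/63  (sign +1)
sum: t=0:+1/240 = 1/240
3j²(1 3 4; -1 2 -1) = Δ·Π!·Σ² = 1/84  (sign -1)
combine: 4πI² = 189·4/63·1/84 = 1/7
take √, sign -1: I = -0.10662181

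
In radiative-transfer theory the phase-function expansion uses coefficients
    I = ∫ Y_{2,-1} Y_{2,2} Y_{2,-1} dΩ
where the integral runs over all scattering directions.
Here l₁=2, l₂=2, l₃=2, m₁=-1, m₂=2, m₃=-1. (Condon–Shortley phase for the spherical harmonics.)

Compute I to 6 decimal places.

0.220728

Checks pass: Σm=0; 6 even; l₃=2∈[0,4].
(2·2+1)(2·2+1)(2·2+1) = 125
Δ: 2! 2! 2! / 7! → 1/630
sum: t=0:+1/8 t=1:−1/1 t=2:+1/8 = -3/4
3j²(2 2 2; 0 0 0) = Δ·Π!·Σ² = 2/35  (sign -1)
sum: t=2:+1/4 = 1/4
3j²(2 2 2; -1 2 -1) = Δ·Π!·Σ² = 3/35  (sign -1)
combine: 4πI² = 125·2/35·3/35 = 30/49
take √, sign +1: I = 0.22072812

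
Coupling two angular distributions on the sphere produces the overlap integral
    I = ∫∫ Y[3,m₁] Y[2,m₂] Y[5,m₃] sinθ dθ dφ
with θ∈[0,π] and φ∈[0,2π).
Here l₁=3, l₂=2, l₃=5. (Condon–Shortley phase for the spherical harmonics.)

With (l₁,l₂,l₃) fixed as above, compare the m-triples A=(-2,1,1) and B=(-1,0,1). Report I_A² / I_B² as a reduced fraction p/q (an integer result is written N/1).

Same 3,2,5: normalisation and zero-m 3j drop out of the ratio.
A: Δ: 0! 6! 4! / 11! → 1/2310; sum: t=0:+1/720 = 1/720; 3j²(3 2 5; -2 1 1) = Δ·Π!·Σ² = 4/385  (sign +1)
B: Δ: 0! 6! 4! / 11! → 1/2310; sum: t=0:+1/192 = 1/192; 3j²(3 2 5; -1 0 1) = Δ·Π!·Σ² = 3/77  (sign +1)
I_A²/I_B² = (4/385)/(3/77) = 4/15

4/15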